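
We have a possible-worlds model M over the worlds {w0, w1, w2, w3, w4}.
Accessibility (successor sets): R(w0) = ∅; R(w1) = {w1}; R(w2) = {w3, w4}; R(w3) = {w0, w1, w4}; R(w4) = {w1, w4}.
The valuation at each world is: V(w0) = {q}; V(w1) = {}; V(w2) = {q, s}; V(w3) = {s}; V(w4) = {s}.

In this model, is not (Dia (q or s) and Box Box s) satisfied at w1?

At w1: Dia (q or s) and Box Box s is false, so not (Dia (q or s) and Box Box s) is true.
  At w1: Dia (q or s) is false, Box Box s is false, so Dia (q or s) and Box Box s is false.
    At w1: Dia (q or s) requires q or s at some successor in {w1}.
      At w1: q or s is false.
    So Dia (q or s) is false at w1.
    At w1: Box Box s requires Box s at every successor {w1}.
      Box s fails at w1, so Box Box s is false at w1.

Yes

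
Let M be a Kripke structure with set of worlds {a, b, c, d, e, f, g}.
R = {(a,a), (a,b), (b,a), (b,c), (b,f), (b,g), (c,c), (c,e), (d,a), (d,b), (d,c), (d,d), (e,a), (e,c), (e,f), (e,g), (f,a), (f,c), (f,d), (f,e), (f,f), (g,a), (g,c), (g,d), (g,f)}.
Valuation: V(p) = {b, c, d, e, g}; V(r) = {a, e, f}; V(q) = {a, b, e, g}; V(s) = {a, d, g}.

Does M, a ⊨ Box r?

At a: Box r requires r at every successor {a, b}.
  r fails at b, so Box r is false at a.

No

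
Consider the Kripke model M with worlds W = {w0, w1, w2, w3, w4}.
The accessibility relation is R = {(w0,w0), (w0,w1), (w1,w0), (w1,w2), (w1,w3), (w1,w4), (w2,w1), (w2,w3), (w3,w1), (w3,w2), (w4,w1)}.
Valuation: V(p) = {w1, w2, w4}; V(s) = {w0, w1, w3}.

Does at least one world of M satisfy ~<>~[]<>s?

Yes

Let φ = ~<>~[]<>s. Evaluate φ at each world:
  w0 (successors {w0, w1}): φ is true.
  w1 (successors {w0, w2, w3, w4}): φ is true.
  w2 (successors {w1, w3}): φ is true.
  w3 (successors {w1, w2}): φ is true.
  w4 (successors {w1}): φ is true.
Detail at w0 (witness):
  At w0: <>~[]<>s is false, so ~<>~[]<>s is true.
    At w0: <>~[]<>s requires ~[]<>s at some successor in {w0, w1}.
      At w0: ~[]<>s is false.
      At w1: ~[]<>s is false.
    So <>~[]<>s is false at w0.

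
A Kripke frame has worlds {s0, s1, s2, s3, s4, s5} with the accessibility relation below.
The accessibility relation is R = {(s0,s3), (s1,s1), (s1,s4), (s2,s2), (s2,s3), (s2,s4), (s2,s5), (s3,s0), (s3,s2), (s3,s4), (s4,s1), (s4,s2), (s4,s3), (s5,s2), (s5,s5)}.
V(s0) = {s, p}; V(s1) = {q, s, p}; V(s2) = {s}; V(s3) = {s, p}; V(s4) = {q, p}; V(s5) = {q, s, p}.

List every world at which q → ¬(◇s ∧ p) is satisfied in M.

Let φ = q → ¬(◇s ∧ p). Evaluate φ at each world:
  s0 (successors {s3}): φ is true.
  s1 (successors {s1, s4}): φ is false.
  s2 (successors {s2, s3, s4, s5}): φ is true.
  s3 (successors {s0, s2, s4}): φ is true.
  s4 (successors {s1, s2, s3}): φ is false.
  s5 (successors {s2, s5}): φ is false.
For instance, at s0:
  At s0: q is false, ¬(◇s ∧ p) is false, so q → ¬(◇s ∧ p) is true.
    At s0: ◇s ∧ p is true, so ¬(◇s ∧ p) is false.
      At s0: ◇s is true, p is true, so ◇s ∧ p is true.
Satisfying worlds: {s0, s2, s3}

s0, s2, s3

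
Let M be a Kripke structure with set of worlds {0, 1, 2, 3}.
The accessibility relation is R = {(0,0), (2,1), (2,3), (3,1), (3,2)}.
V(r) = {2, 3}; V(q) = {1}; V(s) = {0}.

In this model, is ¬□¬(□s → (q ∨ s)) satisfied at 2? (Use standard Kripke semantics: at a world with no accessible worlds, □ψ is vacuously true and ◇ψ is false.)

At 2: □¬(□s → (q ∨ s)) is false, so ¬□¬(□s → (q ∨ s)) is true.
  At 2: □¬(□s → (q ∨ s)) requires ¬(□s → (q ∨ s)) at every successor {1, 3}.
    ¬(□s → (q ∨ s)) fails at 1, so □¬(□s → (q ∨ s)) is false at 2.
      At 1: □s → (q ∨ s) is true, so ¬(□s → (q ∨ s)) is false.

Yes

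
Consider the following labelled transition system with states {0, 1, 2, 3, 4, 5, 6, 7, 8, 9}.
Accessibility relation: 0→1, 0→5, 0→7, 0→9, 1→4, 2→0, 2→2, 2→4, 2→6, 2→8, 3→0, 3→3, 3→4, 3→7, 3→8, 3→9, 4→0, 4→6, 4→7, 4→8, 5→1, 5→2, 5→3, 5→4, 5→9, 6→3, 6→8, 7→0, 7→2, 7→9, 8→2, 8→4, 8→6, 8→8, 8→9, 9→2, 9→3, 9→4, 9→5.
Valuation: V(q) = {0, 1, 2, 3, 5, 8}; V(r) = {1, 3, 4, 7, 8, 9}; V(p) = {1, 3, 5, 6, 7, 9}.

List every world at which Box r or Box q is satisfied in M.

1, 6

Let φ = Box r or Box q. Evaluate φ at each world:
  0 (successors {1, 5, 7, 9}): φ is false.
  1 (successors {4}): φ is true.
  2 (successors {0, 2, 4, 6, 8}): φ is false.
  3 (successors {0, 3, 4, 7, 8, 9}): φ is false.
  4 (successors {0, 6, 7, 8}): φ is false.
  5 (successors {1, 2, 3, 4, 9}): φ is false.
  6 (successors {3, 8}): φ is true.
  7 (successors {0, 2, 9}): φ is false.
  8 (successors {2, 4, 6, 8, 9}): φ is false.
  9 (successors {2, 3, 4, 5}): φ is false.
For instance, at 9:
  At 9: Box r is false, Box q is false, so Box r or Box q is false.
    At 9: Box r requires r at every successor {2, 3, 4, 5}.
      r fails at 2, so Box r is false at 9.
    At 9: Box q requires q at every successor {2, 3, 4, 5}.
      q fails at 4, so Box q is false at 9.
Satisfying worlds: {1, 6}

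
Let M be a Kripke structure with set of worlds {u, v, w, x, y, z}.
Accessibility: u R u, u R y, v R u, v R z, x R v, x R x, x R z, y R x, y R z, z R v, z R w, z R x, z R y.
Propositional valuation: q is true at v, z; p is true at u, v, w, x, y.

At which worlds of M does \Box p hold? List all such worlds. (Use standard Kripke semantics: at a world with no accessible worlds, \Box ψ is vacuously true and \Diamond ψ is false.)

Let φ = \Box p. Evaluate φ at each world:
  u (successors {u, y}): φ is true.
  v (successors {u, z}): φ is false.
  w (successors ∅): φ is true.
  x (successors {v, x, z}): φ is false.
  y (successors {x, z}): φ is false.
  z (successors {v, w, x, y}): φ is true.
For instance, at y:
  At y: \Box p requires p at every successor {x, z}.
    p fails at z, so \Box p is false at y.
Satisfying worlds: {u, w, z}

u, w, z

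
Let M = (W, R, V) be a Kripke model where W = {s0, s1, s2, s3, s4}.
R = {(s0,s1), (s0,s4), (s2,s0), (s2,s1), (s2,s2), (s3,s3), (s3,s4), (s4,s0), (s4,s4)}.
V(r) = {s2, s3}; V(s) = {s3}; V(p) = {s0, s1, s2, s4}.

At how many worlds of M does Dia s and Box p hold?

Let φ = Dia s and Box p. Evaluate φ at each world:
  s0 (successors {s1, s4}): φ is false.
  s1 (successors ∅): φ is false.
  s2 (successors {s0, s1, s2}): φ is false.
  s3 (successors {s3, s4}): φ is false.
  s4 (successors {s0, s4}): φ is false.
For instance, at s0:
  At s0: Dia s is false, Box p is true, so Dia s and Box p is false.
    At s0: Dia s requires s at some successor in {s1, s4}.
      At s1: s is false.
      At s4: s is false.
    So Dia s is false at s0.
    At s0: Box p requires p at every successor {s1, s4}.
      At s1: p is true.
      At s4: p is true.
    So Box p is true at s0.
Satisfying worlds: none.

0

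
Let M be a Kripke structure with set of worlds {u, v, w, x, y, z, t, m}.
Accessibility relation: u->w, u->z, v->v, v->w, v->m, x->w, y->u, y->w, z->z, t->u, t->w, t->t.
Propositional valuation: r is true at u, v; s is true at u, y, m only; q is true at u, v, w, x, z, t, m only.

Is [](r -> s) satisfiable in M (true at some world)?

Yes

Let φ = [](r -> s). Evaluate φ at each world:
  u (successors {w, z}): φ is true.
  v (successors {v, w, m}): φ is false.
  w (successors ∅): φ is true.
  x (successors {w}): φ is true.
  y (successors {u, w}): φ is true.
  z (successors {z}): φ is true.
  t (successors {u, w, t}): φ is true.
  m (successors ∅): φ is true.
Detail at u (witness):
  At u: [](r -> s) requires r -> s at every successor {w, z}.
    At w: r -> s is true.
    At z: r -> s is true.
  So [](r -> s) is true at u.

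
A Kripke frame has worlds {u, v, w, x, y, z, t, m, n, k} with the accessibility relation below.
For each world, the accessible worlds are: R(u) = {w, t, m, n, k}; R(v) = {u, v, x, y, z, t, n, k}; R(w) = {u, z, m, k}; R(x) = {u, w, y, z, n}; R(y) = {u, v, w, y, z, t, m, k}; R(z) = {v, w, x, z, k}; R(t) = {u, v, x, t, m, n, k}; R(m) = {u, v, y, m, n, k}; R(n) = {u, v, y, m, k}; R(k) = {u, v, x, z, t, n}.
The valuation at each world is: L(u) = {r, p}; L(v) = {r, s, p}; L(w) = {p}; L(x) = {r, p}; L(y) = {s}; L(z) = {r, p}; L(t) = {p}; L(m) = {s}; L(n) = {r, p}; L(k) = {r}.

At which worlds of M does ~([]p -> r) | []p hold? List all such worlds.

k

Recall that []ψ holds at a world iff ψ holds at every accessible world, and <>ψ holds iff ψ holds at some accessible world.
Let φ = ~([]p -> r) | []p. Evaluate φ at each world:
  u (successors {w, t, m, n, k}): φ is false.
  v (successors {u, v, x, y, z, t, n, k}): φ is false.
  w (successors {u, z, m, k}): φ is false.
  x (successors {u, w, y, z, n}): φ is false.
  y (successors {u, v, w, y, z, t, m, k}): φ is false.
  z (successors {v, w, x, z, k}): φ is false.
  t (successors {u, v, x, t, m, n, k}): φ is false.
  m (successors {u, v, y, m, n, k}): φ is false.
  n (successors {u, v, y, m, k}): φ is false.
  k (successors {u, v, x, z, t, n}): φ is true.
For instance, at k:
  At k: ~([]p -> r) is false, []p is true, so ~([]p -> r) | []p is true.
    At k: []p -> r is true, so ~([]p -> r) is false.
      At k: []p is true, r is true, so []p -> r is true.
    At k: []p requires p at every successor {u, v, x, z, t, n}.
      At u: p is true.
      At v: p is true.
      At x: p is true.
      At z: p is true.
      At t: p is true.
      At n: p is true.
    So []p is true at k.
Satisfying worlds: {k}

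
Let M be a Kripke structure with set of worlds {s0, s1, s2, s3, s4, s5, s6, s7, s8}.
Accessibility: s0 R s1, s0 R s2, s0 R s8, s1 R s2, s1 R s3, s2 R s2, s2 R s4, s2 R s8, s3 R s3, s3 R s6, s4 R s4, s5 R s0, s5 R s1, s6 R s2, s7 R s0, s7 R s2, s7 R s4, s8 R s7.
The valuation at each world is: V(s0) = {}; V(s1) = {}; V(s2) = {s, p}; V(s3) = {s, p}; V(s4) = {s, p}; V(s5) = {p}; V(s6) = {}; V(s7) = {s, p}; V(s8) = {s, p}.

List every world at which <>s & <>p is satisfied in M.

Recall that <>ψ holds at a world iff ψ holds at some accessible world.
Let φ = <>s & <>p. Evaluate φ at each world:
  s0 (successors {s1, s2, s8}): φ is true.
  s1 (successors {s2, s3}): φ is true.
  s2 (successors {s2, s4, s8}): φ is true.
  s3 (successors {s3, s6}): φ is true.
  s4 (successors {s4}): φ is true.
  s5 (successors {s0, s1}): φ is false.
  s6 (successors {s2}): φ is true.
  s7 (successors {s0, s2, s4}): φ is true.
  s8 (successors {s7}): φ is true.
For instance, at s6:
  At s6: <>s is true, <>p is true, so <>s & <>p is true.
    At s6: <>s requires s at some successor in {s2}.
      s holds at s2, so <>s is true at s6.
    At s6: <>p requires p at some successor in {s2}.
      p holds at s2, so <>p is true at s6.
Satisfying worlds: {s0, s1, s2, s3, s4, s6, s7, s8}

s0, s1, s2, s3, s4, s6, s7, s8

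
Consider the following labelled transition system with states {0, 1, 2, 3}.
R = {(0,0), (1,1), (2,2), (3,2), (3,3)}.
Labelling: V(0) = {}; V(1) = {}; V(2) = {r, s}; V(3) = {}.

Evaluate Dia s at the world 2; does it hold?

Yes

At 2: Dia s requires s at some successor in {2}.
  s holds at 2, so Dia s is true at 2.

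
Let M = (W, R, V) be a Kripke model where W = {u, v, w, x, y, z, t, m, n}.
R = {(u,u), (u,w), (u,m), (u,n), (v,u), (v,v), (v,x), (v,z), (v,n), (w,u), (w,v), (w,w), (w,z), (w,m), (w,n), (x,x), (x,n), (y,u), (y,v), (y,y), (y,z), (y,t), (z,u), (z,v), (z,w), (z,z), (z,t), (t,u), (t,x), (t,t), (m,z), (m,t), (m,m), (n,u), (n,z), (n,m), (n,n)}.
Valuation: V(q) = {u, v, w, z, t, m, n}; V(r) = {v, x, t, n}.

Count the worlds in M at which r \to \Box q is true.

Let φ = r \to \Box q. Evaluate φ at each world:
  u (successors {u, w, m, n}): φ is true.
  v (successors {u, v, x, z, n}): φ is false.
  w (successors {u, v, w, z, m, n}): φ is true.
  x (successors {x, n}): φ is false.
  y (successors {u, v, y, z, t}): φ is true.
  z (successors {u, v, w, z, t}): φ is true.
  t (successors {u, x, t}): φ is false.
  m (successors {z, t, m}): φ is true.
  n (successors {u, z, m, n}): φ is true.
For instance, at m:
  At m: r is false, \Box q is true, so r \to \Box q is true.
    At m: \Box q requires q at every successor {z, t, m}.
      At z: q is true.
      At t: q is true.
      At m: q is true.
    So \Box q is true at m.
Satisfying worlds: {u, w, y, z, m, n}

6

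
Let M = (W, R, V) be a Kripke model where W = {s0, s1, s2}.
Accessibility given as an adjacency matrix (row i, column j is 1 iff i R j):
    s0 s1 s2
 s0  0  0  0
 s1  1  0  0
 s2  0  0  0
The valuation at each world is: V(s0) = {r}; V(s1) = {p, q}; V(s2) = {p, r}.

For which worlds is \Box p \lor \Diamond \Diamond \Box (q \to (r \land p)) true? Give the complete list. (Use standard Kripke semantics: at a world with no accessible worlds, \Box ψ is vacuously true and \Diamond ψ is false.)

s0, s2

Let φ = \Box p \lor \Diamond \Diamond \Box (q \to (r \land p)). Evaluate φ at each world:
  s0 (successors ∅): φ is true.
  s1 (successors {s0}): φ is false.
  s2 (successors ∅): φ is true.
For instance, at s1:
  At s1: \Box p is false, \Diamond \Diamond \Box (q \to (r \land p)) is false, so \Box p \lor \Diamond \Diamond \Box (q \to (r \land p)) is false.
    At s1: \Box p requires p at every successor {s0}.
      p fails at s0, so \Box p is false at s1.
    At s1: \Diamond \Diamond \Box (q \to (r \land p)) requires \Diamond \Box (q \to (r \land p)) at some successor in {s0}.
      At s0: \Diamond \Box (q \to (r \land p)) is false.
    So \Diamond \Diamond \Box (q \to (r \land p)) is false at s1.
Satisfying worlds: {s0, s2}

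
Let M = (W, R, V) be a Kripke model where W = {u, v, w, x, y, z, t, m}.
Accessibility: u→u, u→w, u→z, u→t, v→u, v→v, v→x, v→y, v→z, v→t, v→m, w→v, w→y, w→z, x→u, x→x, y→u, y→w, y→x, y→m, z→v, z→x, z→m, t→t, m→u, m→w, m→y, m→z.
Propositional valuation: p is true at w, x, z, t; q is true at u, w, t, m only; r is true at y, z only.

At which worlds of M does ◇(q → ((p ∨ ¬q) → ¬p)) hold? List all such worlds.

Recall that ◇ψ holds at a world iff ψ holds at some accessible world.
Let φ = ◇(q → ((p ∨ ¬q) → ¬p)). Evaluate φ at each world:
  u (successors {u, w, z, t}): φ is true.
  v (successors {u, v, x, y, z, t, m}): φ is true.
  w (successors {v, y, z}): φ is true.
  x (successors {u, x}): φ is true.
  y (successors {u, w, x, m}): φ is true.
  z (successors {v, x, m}): φ is true.
  t (successors {t}): φ is false.
  m (successors {u, w, y, z}): φ is true.
For instance, at z:
  At z: ◇(q → ((p ∨ ¬q) → ¬p)) requires q → ((p ∨ ¬q) → ¬p) at some successor in {v, x, m}.
    q → ((p ∨ ¬q) → ¬p) holds at v, so ◇(q → ((p ∨ ¬q) → ¬p)) is true at z.
Satisfying worlds: {u, v, w, x, y, z, m}

u, v, w, x, y, z, m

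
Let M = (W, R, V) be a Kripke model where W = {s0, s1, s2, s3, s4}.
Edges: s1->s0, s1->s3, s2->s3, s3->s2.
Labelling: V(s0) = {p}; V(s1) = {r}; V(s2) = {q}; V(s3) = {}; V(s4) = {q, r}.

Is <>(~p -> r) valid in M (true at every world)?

Let φ = <>(~p -> r). Evaluate φ at each world:
  s0 (successors ∅): φ is false.
  s1 (successors {s0, s3}): φ is true.
  s2 (successors {s3}): φ is false.
  s3 (successors {s2}): φ is false.
  s4 (successors ∅): φ is false.
Detail at s0 (counterexample):
  At s0: no accessible worlds, so <>(~p -> r) is false.

No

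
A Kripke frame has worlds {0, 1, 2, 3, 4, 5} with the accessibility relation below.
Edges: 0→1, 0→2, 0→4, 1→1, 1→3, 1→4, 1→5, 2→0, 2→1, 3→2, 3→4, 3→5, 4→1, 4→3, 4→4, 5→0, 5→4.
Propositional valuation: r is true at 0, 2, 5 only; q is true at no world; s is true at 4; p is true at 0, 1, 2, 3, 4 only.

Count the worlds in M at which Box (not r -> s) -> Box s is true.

4

Recall that Box ψ holds at a world iff ψ holds at every accessible world, and Dia ψ holds iff ψ holds at some accessible world.
Let φ = Box (not r -> s) -> Box s. Evaluate φ at each world:
  0 (successors {1, 2, 4}): φ is true.
  1 (successors {1, 3, 4, 5}): φ is true.
  2 (successors {0, 1}): φ is true.
  3 (successors {2, 4, 5}): φ is false.
  4 (successors {1, 3, 4}): φ is true.
  5 (successors {0, 4}): φ is false.
For instance, at 5:
  At 5: Box (not r -> s) is true, Box s is false, so Box (not r -> s) -> Box s is false.
    At 5: Box (not r -> s) requires not r -> s at every successor {0, 4}.
      At 0: not r -> s is true.
      At 4: not r -> s is true.
    So Box (not r -> s) is true at 5.
    At 5: Box s requires s at every successor {0, 4}.
      s fails at 0, so Box s is false at 5.
Satisfying worlds: {0, 1, 2, 4}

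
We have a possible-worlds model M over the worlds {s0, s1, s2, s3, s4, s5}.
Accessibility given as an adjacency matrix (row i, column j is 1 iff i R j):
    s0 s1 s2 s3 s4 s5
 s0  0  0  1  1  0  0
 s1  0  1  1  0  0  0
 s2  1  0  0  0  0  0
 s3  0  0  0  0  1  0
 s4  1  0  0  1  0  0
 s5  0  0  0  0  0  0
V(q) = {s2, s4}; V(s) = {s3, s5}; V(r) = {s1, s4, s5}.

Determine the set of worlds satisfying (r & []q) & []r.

s5

Recall that []ψ holds at a world iff ψ holds at every accessible world, and <>ψ holds iff ψ holds at some accessible world.
Let φ = (r & []q) & []r. Evaluate φ at each world:
  s0 (successors {s2, s3}): φ is false.
  s1 (successors {s1, s2}): φ is false.
  s2 (successors {s0}): φ is false.
  s3 (successors {s4}): φ is false.
  s4 (successors {s0, s3}): φ is false.
  s5 (successors ∅): φ is true.
For instance, at s4:
  At s4: r & []q is false, []r is false, so (r & []q) & []r is false.
    At s4: r is true, []q is false, so r & []q is false.
      At s4: []q requires q at every successor {s0, s3}.
        q fails at s0, so []q is false at s4.
    At s4: []r requires r at every successor {s0, s3}.
      r fails at s0, so []r is false at s4.
Satisfying worlds: {s5}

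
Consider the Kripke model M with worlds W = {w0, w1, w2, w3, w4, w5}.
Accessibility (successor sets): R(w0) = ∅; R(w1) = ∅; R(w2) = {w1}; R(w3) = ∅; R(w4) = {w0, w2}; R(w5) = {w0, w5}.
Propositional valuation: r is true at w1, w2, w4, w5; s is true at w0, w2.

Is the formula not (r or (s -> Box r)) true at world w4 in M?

No

At w4: r or (s -> Box r) is true, so not (r or (s -> Box r)) is false.
  At w4: r is true, s -> Box r is true, so r or (s -> Box r) is true.
    At w4: s is false, Box r is false, so s -> Box r is true.
      At w4: Box r requires r at every successor {w0, w2}.
        r fails at w0, so Box r is false at w4.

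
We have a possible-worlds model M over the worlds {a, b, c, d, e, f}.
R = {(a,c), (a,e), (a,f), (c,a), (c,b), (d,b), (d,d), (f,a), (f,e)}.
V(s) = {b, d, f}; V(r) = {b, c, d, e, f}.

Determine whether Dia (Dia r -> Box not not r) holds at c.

At c: Dia (Dia r -> Box not not r) requires Dia r -> Box not not r at some successor in {a, b}.
  Dia r -> Box not not r holds at a, so Dia (Dia r -> Box not not r) is true at c.
    At a: Dia r is true, Box not not r is true, so Dia r -> Box not not r is true.
      At a: Dia r requires r at some successor in {c, e, f}.
        r holds at c, so Dia r is true at a.
      At a: Box not not r requires not not r at every successor {c, e, f}.
        At c: not not r is true.
        At e: not not r is true.
        At f: not not r is true.
      So Box not not r is true at a.

Yes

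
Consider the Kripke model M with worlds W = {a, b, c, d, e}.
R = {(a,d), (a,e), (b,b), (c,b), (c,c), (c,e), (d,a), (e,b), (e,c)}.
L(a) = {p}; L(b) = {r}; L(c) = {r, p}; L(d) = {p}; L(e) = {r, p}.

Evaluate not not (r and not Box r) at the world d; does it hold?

No

At d: not (r and not Box r) is true, so not not (r and not Box r) is false.
  At d: r and not Box r is false, so not (r and not Box r) is true.
    At d: r is false, not Box r is true, so r and not Box r is false.
      At d: Box r is false, so not Box r is true.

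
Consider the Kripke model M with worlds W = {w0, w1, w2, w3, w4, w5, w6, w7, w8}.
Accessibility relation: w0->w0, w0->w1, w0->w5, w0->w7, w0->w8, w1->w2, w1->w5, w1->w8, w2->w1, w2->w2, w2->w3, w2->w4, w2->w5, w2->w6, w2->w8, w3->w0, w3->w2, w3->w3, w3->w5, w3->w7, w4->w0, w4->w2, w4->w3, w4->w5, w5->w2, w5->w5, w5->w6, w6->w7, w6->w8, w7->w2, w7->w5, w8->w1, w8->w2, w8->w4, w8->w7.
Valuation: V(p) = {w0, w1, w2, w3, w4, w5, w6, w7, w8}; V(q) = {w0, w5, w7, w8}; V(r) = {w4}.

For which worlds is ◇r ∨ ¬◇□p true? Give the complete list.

Recall that □ψ holds at a world iff ψ holds at every accessible world, and ◇ψ holds iff ψ holds at some accessible world.
Let φ = ◇r ∨ ¬◇□p. Evaluate φ at each world:
  w0 (successors {w0, w1, w5, w7, w8}): φ is false.
  w1 (successors {w2, w5, w8}): φ is false.
  w2 (successors {w1, w2, w3, w4, w5, w6, w8}): φ is true.
  w3 (successors {w0, w2, w3, w5, w7}): φ is false.
  w4 (successors {w0, w2, w3, w5}): φ is false.
  w5 (successors {w2, w5, w6}): φ is false.
  w6 (successors {w7, w8}): φ is false.
  w7 (successors {w2, w5}): φ is false.
  w8 (successors {w1, w2, w4, w7}): φ is true.
For instance, at w8:
  At w8: ◇r is true, ¬◇□p is false, so ◇r ∨ ¬◇□p is true.
    At w8: ◇r requires r at some successor in {w1, w2, w4, w7}.
      r holds at w4, so ◇r is true at w8.
    At w8: ◇□p is true, so ¬◇□p is false.
      At w8: ◇□p requires □p at some successor in {w1, w2, w4, w7}.
        □p holds at w1, so ◇□p is true at w8.
Satisfying worlds: {w2, w8}

w2, w8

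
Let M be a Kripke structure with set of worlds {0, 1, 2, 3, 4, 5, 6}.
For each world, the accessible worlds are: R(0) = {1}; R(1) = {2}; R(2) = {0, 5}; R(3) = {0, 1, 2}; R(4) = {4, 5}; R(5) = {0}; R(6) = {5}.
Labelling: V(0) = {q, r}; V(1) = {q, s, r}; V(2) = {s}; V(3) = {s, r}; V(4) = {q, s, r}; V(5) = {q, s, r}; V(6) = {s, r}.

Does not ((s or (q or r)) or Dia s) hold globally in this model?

No

Let φ = not ((s or (q or r)) or Dia s). Evaluate φ at each world:
  0 (successors {1}): φ is false.
  1 (successors {2}): φ is false.
  2 (successors {0, 5}): φ is false.
  3 (successors {0, 1, 2}): φ is false.
  4 (successors {4, 5}): φ is false.
  5 (successors {0}): φ is false.
  6 (successors {5}): φ is false.
Detail at 0 (counterexample):
  At 0: (s or (q or r)) or Dia s is true, so not ((s or (q or r)) or Dia s) is false.
    At 0: s or (q or r) is true, Dia s is true, so (s or (q or r)) or Dia s is true.
      At 0: Dia s requires s at some successor in {1}.
        s holds at 1, so Dia s is true at 0.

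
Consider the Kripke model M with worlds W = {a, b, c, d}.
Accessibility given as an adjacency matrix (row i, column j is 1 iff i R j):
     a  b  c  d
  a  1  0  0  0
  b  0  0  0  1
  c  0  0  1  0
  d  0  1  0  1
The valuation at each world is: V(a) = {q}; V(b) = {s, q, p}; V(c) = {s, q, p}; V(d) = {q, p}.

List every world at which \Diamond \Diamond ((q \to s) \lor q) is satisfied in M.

Let φ = \Diamond \Diamond ((q \to s) \lor q). Evaluate φ at each world:
  a (successors {a}): φ is true.
  b (successors {d}): φ is true.
  c (successors {c}): φ is true.
  d (successors {b, d}): φ is true.
For instance, at c:
  At c: \Diamond \Diamond ((q \to s) \lor q) requires \Diamond ((q \to s) \lor q) at some successor in {c}.
    \Diamond ((q \to s) \lor q) holds at c, so \Diamond \Diamond ((q \to s) \lor q) is true at c.
      At c: \Diamond ((q \to s) \lor q) requires (q \to s) \lor q at some successor in {c}.
        (q \to s) \lor q holds at c, so \Diamond ((q \to s) \lor q) is true at c.
Satisfying worlds: {a, b, c, d}

a, b, c, d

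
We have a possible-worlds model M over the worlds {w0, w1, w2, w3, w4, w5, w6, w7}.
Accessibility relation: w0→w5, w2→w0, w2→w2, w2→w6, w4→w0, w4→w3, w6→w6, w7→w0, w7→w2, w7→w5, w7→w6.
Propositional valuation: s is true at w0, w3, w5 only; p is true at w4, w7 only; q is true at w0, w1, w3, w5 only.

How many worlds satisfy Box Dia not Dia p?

5

Let φ = Box Dia not Dia p. Evaluate φ at each world:
  w0 (successors {w5}): φ is false.
  w1 (successors ∅): φ is true.
  w2 (successors {w0, w2, w6}): φ is true.
  w3 (successors ∅): φ is true.
  w4 (successors {w0, w3}): φ is false.
  w5 (successors ∅): φ is true.
  w6 (successors {w6}): φ is true.
  w7 (successors {w0, w2, w5, w6}): φ is false.
For instance, at w2:
  At w2: Box Dia not Dia p requires Dia not Dia p at every successor {w0, w2, w6}.
      At w0: Dia not Dia p requires not Dia p at some successor in {w5}.
        not Dia p holds at w5, so Dia not Dia p is true at w0.
      At w2: Dia not Dia p requires not Dia p at some successor in {w0, w2, w6}.
        not Dia p holds at w0, so Dia not Dia p is true at w2.
      At w6: Dia not Dia p requires not Dia p at some successor in {w6}.
        not Dia p holds at w6, so Dia not Dia p is true at w6.
  So Box Dia not Dia p is true at w2.
Satisfying worlds: {w1, w2, w3, w5, w6}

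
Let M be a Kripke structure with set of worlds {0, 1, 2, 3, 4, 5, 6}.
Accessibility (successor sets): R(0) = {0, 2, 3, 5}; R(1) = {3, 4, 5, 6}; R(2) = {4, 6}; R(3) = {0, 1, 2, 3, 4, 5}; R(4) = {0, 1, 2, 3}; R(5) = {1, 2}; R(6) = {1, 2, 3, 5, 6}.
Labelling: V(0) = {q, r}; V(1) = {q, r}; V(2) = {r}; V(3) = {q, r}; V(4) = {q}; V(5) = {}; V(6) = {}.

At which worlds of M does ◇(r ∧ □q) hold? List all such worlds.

none

Let φ = ◇(r ∧ □q). Evaluate φ at each world:
  0 (successors {0, 2, 3, 5}): φ is false.
  1 (successors {3, 4, 5, 6}): φ is false.
  2 (successors {4, 6}): φ is false.
  3 (successors {0, 1, 2, 3, 4, 5}): φ is false.
  4 (successors {0, 1, 2, 3}): φ is false.
  5 (successors {1, 2}): φ is false.
  6 (successors {1, 2, 3, 5, 6}): φ is false.
For instance, at 4:
  At 4: ◇(r ∧ □q) requires r ∧ □q at some successor in {0, 1, 2, 3}.
    At 0: r ∧ □q is false.
    At 1: r ∧ □q is false.
    At 2: r ∧ □q is false.
    At 3: r ∧ □q is false.
  So ◇(r ∧ □q) is false at 4.
Satisfying worlds: none.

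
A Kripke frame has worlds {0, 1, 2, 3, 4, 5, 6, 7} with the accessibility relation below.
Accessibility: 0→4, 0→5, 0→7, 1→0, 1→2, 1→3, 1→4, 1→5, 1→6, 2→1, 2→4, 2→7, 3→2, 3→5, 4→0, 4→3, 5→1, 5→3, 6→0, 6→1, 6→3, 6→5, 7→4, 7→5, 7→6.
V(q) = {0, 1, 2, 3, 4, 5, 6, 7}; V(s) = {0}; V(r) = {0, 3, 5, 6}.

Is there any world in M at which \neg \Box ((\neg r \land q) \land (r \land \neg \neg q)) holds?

Let φ = \neg \Box ((\neg r \land q) \land (r \land \neg \neg q)). Evaluate φ at each world:
  0 (successors {4, 5, 7}): φ is true.
  1 (successors {0, 2, 3, 4, 5, 6}): φ is true.
  2 (successors {1, 4, 7}): φ is true.
  3 (successors {2, 5}): φ is true.
  4 (successors {0, 3}): φ is true.
  5 (successors {1, 3}): φ is true.
  6 (successors {0, 1, 3, 5}): φ is true.
  7 (successors {4, 5, 6}): φ is true.
Detail at 0 (witness):
  At 0: \Box ((\neg r \land q) \land (r \land \neg \neg q)) is false, so \neg \Box ((\neg r \land q) \land (r \land \neg \neg q)) is true.
    At 0: \Box ((\neg r \land q) \land (r \land \neg \neg q)) requires (\neg r \land q) \land (r \land \neg \neg q) at every successor {4, 5, 7}.
      (\neg r \land q) \land (r \land \neg \neg q) fails at 4, so \Box ((\neg r \land q) \land (r \land \neg \neg q)) is false at 0.

Yes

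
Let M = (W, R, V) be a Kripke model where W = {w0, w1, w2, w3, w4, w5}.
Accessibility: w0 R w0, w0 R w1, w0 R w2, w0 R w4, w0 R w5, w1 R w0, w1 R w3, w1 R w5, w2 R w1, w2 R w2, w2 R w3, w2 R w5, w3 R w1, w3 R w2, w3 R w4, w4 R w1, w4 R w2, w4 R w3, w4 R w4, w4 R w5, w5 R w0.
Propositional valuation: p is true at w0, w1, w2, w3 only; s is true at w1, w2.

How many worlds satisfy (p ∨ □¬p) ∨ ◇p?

Let φ = (p ∨ □¬p) ∨ ◇p. Evaluate φ at each world:
  w0 (successors {w0, w1, w2, w4, w5}): φ is true.
  w1 (successors {w0, w3, w5}): φ is true.
  w2 (successors {w1, w2, w3, w5}): φ is true.
  w3 (successors {w1, w2, w4}): φ is true.
  w4 (successors {w1, w2, w3, w4, w5}): φ is true.
  w5 (successors {w0}): φ is true.
For instance, at w2:
  At w2: p ∨ □¬p is true, ◇p is true, so (p ∨ □¬p) ∨ ◇p is true.
    At w2: p is true, □¬p is false, so p ∨ □¬p is true.
      At w2: □¬p requires ¬p at every successor {w1, w2, w3, w5}.
        ¬p fails at w1, so □¬p is false at w2.
    At w2: ◇p requires p at some successor in {w1, w2, w3, w5}.
      p holds at w1, so ◇p is true at w2.
Satisfying worlds: {w0, w1, w2, w3, w4, w5}

6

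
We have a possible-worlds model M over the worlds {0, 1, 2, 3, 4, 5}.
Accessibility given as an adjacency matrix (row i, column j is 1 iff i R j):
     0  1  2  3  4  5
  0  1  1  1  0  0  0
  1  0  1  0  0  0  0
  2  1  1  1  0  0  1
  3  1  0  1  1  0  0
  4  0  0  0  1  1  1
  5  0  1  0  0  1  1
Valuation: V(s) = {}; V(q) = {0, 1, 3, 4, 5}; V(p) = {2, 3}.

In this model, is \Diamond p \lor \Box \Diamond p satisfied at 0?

At 0: \Diamond p is true, \Box \Diamond p is false, so \Diamond p \lor \Box \Diamond p is true.
  At 0: \Diamond p requires p at some successor in {0, 1, 2}.
    p holds at 2, so \Diamond p is true at 0.
  At 0: \Box \Diamond p requires \Diamond p at every successor {0, 1, 2}.
    \Diamond p fails at 1, so \Box \Diamond p is false at 0.
      At 1: \Diamond p requires p at some successor in {1}.
        At 1: p is false.
      So \Diamond p is false at 1.

Yes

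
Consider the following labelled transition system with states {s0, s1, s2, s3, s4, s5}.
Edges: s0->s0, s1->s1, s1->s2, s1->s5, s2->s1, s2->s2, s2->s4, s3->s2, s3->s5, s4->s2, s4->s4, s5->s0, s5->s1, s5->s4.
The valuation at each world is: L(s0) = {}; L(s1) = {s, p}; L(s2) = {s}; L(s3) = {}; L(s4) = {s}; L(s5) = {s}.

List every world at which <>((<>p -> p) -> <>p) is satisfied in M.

Let φ = <>((<>p -> p) -> <>p). Evaluate φ at each world:
  s0 (successors {s0}): φ is false.
  s1 (successors {s1, s2, s5}): φ is true.
  s2 (successors {s1, s2, s4}): φ is true.
  s3 (successors {s2, s5}): φ is true.
  s4 (successors {s2, s4}): φ is true.
  s5 (successors {s0, s1, s4}): φ is true.
For instance, at s3:
  At s3: <>((<>p -> p) -> <>p) requires (<>p -> p) -> <>p at some successor in {s2, s5}.
    (<>p -> p) -> <>p holds at s2, so <>((<>p -> p) -> <>p) is true at s3.
      At s2: <>p -> p is false, <>p is true, so (<>p -> p) -> <>p is true.
Satisfying worlds: {s1, s2, s3, s4, s5}

s1, s2, s3, s4, s5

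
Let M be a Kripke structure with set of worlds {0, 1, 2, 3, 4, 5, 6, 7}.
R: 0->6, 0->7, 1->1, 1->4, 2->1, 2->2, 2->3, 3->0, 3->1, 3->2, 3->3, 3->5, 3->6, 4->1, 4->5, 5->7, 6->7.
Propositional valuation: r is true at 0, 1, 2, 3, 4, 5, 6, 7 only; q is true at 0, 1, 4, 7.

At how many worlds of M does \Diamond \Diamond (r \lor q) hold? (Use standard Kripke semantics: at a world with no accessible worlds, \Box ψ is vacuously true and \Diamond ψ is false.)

Let φ = \Diamond \Diamond (r \lor q). Evaluate φ at each world:
  0 (successors {6, 7}): φ is true.
  1 (successors {1, 4}): φ is true.
  2 (successors {1, 2, 3}): φ is true.
  3 (successors {0, 1, 2, 3, 5, 6}): φ is true.
  4 (successors {1, 5}): φ is true.
  5 (successors {7}): φ is false.
  6 (successors {7}): φ is false.
  7 (successors ∅): φ is false.
For instance, at 1:
  At 1: \Diamond \Diamond (r \lor q) requires \Diamond (r \lor q) at some successor in {1, 4}.
    \Diamond (r \lor q) holds at 1, so \Diamond \Diamond (r \lor q) is true at 1.
      At 1: \Diamond (r \lor q) requires r \lor q at some successor in {1, 4}.
        r \lor q holds at 1, so \Diamond (r \lor q) is true at 1.
Satisfying worlds: {0, 1, 2, 3, 4}

5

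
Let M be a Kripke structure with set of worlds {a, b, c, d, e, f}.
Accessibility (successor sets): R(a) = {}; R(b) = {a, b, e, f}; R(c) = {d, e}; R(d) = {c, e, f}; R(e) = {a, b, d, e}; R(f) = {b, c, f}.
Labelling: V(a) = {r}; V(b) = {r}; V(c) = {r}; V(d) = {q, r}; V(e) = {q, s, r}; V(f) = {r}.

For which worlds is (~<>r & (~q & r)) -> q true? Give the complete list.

b, c, d, e, f

Let φ = (~<>r & (~q & r)) -> q. Evaluate φ at each world:
  a (successors ∅): φ is false.
  b (successors {a, b, e, f}): φ is true.
  c (successors {d, e}): φ is true.
  d (successors {c, e, f}): φ is true.
  e (successors {a, b, d, e}): φ is true.
  f (successors {b, c, f}): φ is true.
For instance, at e:
  At e: ~<>r & (~q & r) is false, q is true, so (~<>r & (~q & r)) -> q is true.
    At e: ~<>r is false, ~q & r is false, so ~<>r & (~q & r) is false.
      At e: <>r is true, so ~<>r is false.
Satisfying worlds: {b, c, d, e, f}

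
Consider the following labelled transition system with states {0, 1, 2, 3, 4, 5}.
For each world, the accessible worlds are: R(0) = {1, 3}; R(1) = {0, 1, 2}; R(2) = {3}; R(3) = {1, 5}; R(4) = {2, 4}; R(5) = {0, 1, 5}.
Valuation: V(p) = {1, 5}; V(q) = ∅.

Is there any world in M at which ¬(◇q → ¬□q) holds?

Let φ = ¬(◇q → ¬□q). Evaluate φ at each world:
  0 (successors {1, 3}): φ is false.
  1 (successors {0, 1, 2}): φ is false.
  2 (successors {3}): φ is false.
  3 (successors {1, 5}): φ is false.
  4 (successors {2, 4}): φ is false.
  5 (successors {0, 1, 5}): φ is false.
For instance, at 3:
  At 3: ◇q → ¬□q is true, so ¬(◇q → ¬□q) is false.
    At 3: ◇q is false, ¬□q is true, so ◇q → ¬□q is true.
      At 3: ◇q requires q at some successor in {1, 5}.
        At 1: q is false.
        At 5: q is false.
      So ◇q is false at 3.
      At 3: □q is false, so ¬□q is true.

No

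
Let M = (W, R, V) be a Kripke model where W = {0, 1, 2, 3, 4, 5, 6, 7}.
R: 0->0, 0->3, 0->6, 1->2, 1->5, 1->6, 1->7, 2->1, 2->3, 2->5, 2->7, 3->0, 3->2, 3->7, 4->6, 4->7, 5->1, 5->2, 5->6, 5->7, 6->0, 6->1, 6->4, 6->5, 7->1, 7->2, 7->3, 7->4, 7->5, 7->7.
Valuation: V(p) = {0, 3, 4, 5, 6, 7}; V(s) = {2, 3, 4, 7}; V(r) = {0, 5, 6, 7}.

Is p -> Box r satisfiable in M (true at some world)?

Recall that Box ψ holds at a world iff ψ holds at every accessible world, and Dia ψ holds iff ψ holds at some accessible world.
Let φ = p -> Box r. Evaluate φ at each world:
  0 (successors {0, 3, 6}): φ is false.
  1 (successors {2, 5, 6, 7}): φ is true.
  2 (successors {1, 3, 5, 7}): φ is true.
  3 (successors {0, 2, 7}): φ is false.
  4 (successors {6, 7}): φ is true.
  5 (successors {1, 2, 6, 7}): φ is false.
  6 (successors {0, 1, 4, 5}): φ is false.
  7 (successors {1, 2, 3, 4, 5, 7}): φ is false.
Detail at 1 (witness):
  At 1: p is false, Box r is false, so p -> Box r is true.
    At 1: Box r requires r at every successor {2, 5, 6, 7}.
      r fails at 2, so Box r is false at 1.

Yes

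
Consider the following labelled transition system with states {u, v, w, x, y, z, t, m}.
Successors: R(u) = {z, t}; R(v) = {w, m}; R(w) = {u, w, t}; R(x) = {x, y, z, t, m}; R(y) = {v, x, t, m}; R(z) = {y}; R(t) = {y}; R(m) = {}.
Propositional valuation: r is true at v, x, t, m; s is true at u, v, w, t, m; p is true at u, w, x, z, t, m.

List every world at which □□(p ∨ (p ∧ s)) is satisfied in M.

v, m

Let φ = □□(p ∨ (p ∧ s)). Evaluate φ at each world:
  u (successors {z, t}): φ is false.
  v (successors {w, m}): φ is true.
  w (successors {u, w, t}): φ is false.
  x (successors {x, y, z, t, m}): φ is false.
  y (successors {v, x, t, m}): φ is false.
  z (successors {y}): φ is false.
  t (successors {y}): φ is false.
  m (successors ∅): φ is true.
For instance, at v:
  At v: □□(p ∨ (p ∧ s)) requires □(p ∨ (p ∧ s)) at every successor {w, m}.
      At w: □(p ∨ (p ∧ s)) requires p ∨ (p ∧ s) at every successor {u, w, t}.
        At u: p ∨ (p ∧ s) is true.
        At w: p ∨ (p ∧ s) is true.
        At t: p ∨ (p ∧ s) is true.
      So □(p ∨ (p ∧ s)) is true at w.
      At m: no accessible worlds, so □(p ∨ (p ∧ s)) holds vacuously.
  So □□(p ∨ (p ∧ s)) is true at v.
Satisfying worlds: {v, m}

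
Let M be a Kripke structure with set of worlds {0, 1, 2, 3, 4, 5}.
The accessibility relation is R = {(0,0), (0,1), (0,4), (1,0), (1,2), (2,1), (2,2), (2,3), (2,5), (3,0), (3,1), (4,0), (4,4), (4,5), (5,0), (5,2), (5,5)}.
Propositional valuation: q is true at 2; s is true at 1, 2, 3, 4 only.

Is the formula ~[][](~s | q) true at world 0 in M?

Recall that []ψ holds at a world iff ψ holds at every accessible world, and <>ψ holds iff ψ holds at some accessible world.
At 0: [][](~s | q) is false, so ~[][](~s | q) is true.
  At 0: [][](~s | q) requires [](~s | q) at every successor {0, 1, 4}.
    [](~s | q) fails at 0, so [][](~s | q) is false at 0.
      At 0: [](~s | q) requires ~s | q at every successor {0, 1, 4}.
        ~s | q fails at 1, so [](~s | q) is false at 0.

Yes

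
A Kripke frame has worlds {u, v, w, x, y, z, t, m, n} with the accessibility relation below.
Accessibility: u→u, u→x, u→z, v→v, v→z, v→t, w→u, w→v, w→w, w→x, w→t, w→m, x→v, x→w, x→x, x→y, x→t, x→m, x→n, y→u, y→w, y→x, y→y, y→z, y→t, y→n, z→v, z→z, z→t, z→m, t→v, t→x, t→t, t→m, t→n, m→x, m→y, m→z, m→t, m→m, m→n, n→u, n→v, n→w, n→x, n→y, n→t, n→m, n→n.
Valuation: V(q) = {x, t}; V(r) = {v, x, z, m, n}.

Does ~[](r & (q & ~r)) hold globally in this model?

Yes

Recall that []ψ holds at a world iff ψ holds at every accessible world, and <>ψ holds iff ψ holds at some accessible world.
Let φ = ~[](r & (q & ~r)). Evaluate φ at each world:
  u (successors {u, x, z}): φ is true.
  v (successors {v, z, t}): φ is true.
  w (successors {u, v, w, x, t, m}): φ is true.
  x (successors {v, w, x, y, t, m, n}): φ is true.
  y (successors {u, w, x, y, z, t, n}): φ is true.
  z (successors {v, z, t, m}): φ is true.
  t (successors {v, x, t, m, n}): φ is true.
  m (successors {x, y, z, t, m, n}): φ is true.
  n (successors {u, v, w, x, y, t, m, n}): φ is true.
For instance, at t:
  At t: [](r & (q & ~r)) is false, so ~[](r & (q & ~r)) is true.
    At t: [](r & (q & ~r)) requires r & (q & ~r) at every successor {v, x, t, m, n}.
      r & (q & ~r) fails at v, so [](r & (q & ~r)) is false at t.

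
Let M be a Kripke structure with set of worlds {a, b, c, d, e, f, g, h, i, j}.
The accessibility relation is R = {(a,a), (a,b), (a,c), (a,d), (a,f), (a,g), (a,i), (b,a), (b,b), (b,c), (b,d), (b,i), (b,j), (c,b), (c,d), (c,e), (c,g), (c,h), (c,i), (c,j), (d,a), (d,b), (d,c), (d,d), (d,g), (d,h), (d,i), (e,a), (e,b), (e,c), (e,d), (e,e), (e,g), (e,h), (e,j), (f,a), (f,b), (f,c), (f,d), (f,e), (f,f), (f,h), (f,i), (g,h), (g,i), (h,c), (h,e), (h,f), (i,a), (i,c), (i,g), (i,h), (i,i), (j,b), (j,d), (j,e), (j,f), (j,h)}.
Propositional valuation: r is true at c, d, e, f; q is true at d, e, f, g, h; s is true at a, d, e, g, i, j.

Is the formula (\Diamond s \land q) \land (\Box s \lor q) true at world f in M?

Yes

At f: \Diamond s \land q is true, \Box s \lor q is true, so (\Diamond s \land q) \land (\Box s \lor q) is true.
  At f: \Diamond s is true, q is true, so \Diamond s \land q is true.
    At f: \Diamond s requires s at some successor in {a, b, c, d, e, f, h, i}.
      s holds at a, so \Diamond s is true at f.
  At f: \Box s is false, q is true, so \Box s \lor q is true.
    At f: \Box s requires s at every successor {a, b, c, d, e, f, h, i}.
      s fails at b, so \Box s is false at f.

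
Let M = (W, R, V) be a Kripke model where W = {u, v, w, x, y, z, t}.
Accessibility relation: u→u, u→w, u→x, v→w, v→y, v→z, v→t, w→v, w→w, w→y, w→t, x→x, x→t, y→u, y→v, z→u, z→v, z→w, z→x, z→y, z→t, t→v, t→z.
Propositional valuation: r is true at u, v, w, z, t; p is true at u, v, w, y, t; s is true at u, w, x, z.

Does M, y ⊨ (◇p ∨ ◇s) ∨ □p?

Recall that □ψ holds at a world iff ψ holds at every accessible world, and ◇ψ holds iff ψ holds at some accessible world.
At y: ◇p ∨ ◇s is true, □p is true, so (◇p ∨ ◇s) ∨ □p is true.
  At y: ◇p is true, ◇s is true, so ◇p ∨ ◇s is true.
    At y: ◇p requires p at some successor in {u, v}.
      p holds at u, so ◇p is true at y.
    At y: ◇s requires s at some successor in {u, v}.
      s holds at u, so ◇s is true at y.
  At y: □p requires p at every successor {u, v}.
    At u: p is true.
    At v: p is true.
  So □p is true at y.

Yes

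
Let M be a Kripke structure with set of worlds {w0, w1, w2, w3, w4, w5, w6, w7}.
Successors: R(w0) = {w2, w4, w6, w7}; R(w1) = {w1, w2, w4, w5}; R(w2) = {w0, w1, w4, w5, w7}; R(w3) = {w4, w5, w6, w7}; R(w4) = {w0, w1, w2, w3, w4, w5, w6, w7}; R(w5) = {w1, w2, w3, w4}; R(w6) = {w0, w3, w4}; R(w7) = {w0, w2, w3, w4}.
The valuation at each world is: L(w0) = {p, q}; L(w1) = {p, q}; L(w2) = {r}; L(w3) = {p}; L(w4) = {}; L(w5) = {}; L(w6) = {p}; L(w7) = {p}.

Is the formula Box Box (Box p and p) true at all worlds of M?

Recall that Box ψ holds at a world iff ψ holds at every accessible world, and Dia ψ holds iff ψ holds at some accessible world.
Let φ = Box Box (Box p and p). Evaluate φ at each world:
  w0 (successors {w2, w4, w6, w7}): φ is false.
  w1 (successors {w1, w2, w4, w5}): φ is false.
  w2 (successors {w0, w1, w4, w5, w7}): φ is false.
  w3 (successors {w4, w5, w6, w7}): φ is false.
  w4 (successors {w0, w1, w2, w3, w4, w5, w6, w7}): φ is false.
  w5 (successors {w1, w2, w3, w4}): φ is false.
  w6 (successors {w0, w3, w4}): φ is false.
  w7 (successors {w0, w2, w3, w4}): φ is false.
Detail at w0 (counterexample):
  At w0: Box Box (Box p and p) requires Box (Box p and p) at every successor {w2, w4, w6, w7}.
    Box (Box p and p) fails at w2, so Box Box (Box p and p) is false at w0.
      At w2: Box (Box p and p) requires Box p and p at every successor {w0, w1, w4, w5, w7}.
        Box p and p fails at w0, so Box (Box p and p) is false at w2.

No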